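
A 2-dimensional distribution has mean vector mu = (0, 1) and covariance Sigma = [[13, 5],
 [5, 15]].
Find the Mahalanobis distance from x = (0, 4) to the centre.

Step 1 — centre the observation: (x - mu) = (0, 3).

Step 2 — invert Sigma. det(Sigma) = 13·15 - (5)² = 170.
  Sigma^{-1} = (1/det) · [[d, -b], [-b, a]] = [[0.0882, -0.0294],
 [-0.0294, 0.0765]].

Step 3 — form the quadratic (x - mu)^T · Sigma^{-1} · (x - mu):
  Sigma^{-1} · (x - mu) = (-0.0882, 0.2294).
  (x - mu)^T · [Sigma^{-1} · (x - mu)] = (0)·(-0.0882) + (3)·(0.2294) = 0.6882.

Step 4 — take square root: d = √(0.6882) ≈ 0.8296.

d(x, mu) = √(0.6882) ≈ 0.8296


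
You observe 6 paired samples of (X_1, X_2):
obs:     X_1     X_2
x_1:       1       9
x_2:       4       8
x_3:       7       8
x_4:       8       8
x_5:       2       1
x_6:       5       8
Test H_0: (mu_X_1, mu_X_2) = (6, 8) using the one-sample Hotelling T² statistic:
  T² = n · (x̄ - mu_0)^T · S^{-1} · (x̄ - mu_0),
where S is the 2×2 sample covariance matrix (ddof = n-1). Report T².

Step 1 — sample mean vector:
  mean(X_1) = (1 + 4 + 7 + 8 + 2 + 5) / 6 = 27/6 = 4.5
  mean(X_2) = (9 + 8 + 8 + 8 + 1 + 8) / 6 = 42/6 = 7
  x̄ = (4.5, 7),  deviation x̄ - mu_0 = (4.5, 7) - (6, 8) = (-1.5, -1).

Step 2 — sample covariance matrix, S[i,j] = (1/(n-1)) · Σ_k (x_{k,i} - mean_i) · (x_{k,j} - mean_j), divisor n-1 = 5:
  S[X_1,X_1] = ((-3.5)·(-3.5) + (-0.5)·(-0.5) + (2.5)·(2.5) + (3.5)·(3.5) + (-2.5)·(-2.5) + (0.5)·(0.5)) / 5 = 37.5/5 = 7.5
  S[X_1,X_2] = ((-3.5)·(2) + (-0.5)·(1) + (2.5)·(1) + (3.5)·(1) + (-2.5)·(-6) + (0.5)·(1)) / 5 = 14/5 = 2.8
  S[X_2,X_2] = ((2)·(2) + (1)·(1) + (1)·(1) + (1)·(1) + (-6)·(-6) + (1)·(1)) / 5 = 44/5 = 8.8
  S = [[7.5, 2.8],
 [2.8, 8.8]].

Step 3 — invert S. det(S) = 7.5·8.8 - (2.8)² = 58.16.
  S^{-1} = (1/det) · [[d, -b], [-b, a]] = [[0.1513, -0.0481],
 [-0.0481, 0.129]].

Step 4 — quadratic form (x̄ - mu_0)^T · S^{-1} · (x̄ - mu_0):
  S^{-1} · (x̄ - mu_0) = (-0.1788, -0.0567),
  (x̄ - mu_0)^T · [...] = (-1.5)·(-0.1788) + (-1)·(-0.0567) = 0.325.

Step 5 — scale by n: T² = 6 · 0.325 = 1.9498.

T² ≈ 1.9498


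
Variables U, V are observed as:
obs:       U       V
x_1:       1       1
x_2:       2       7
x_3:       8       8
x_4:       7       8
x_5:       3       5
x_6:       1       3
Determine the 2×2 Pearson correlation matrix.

Step 1 — column means:
  mean(U) = (1 + 2 + 8 + 7 + 3 + 1) / 6 = 22/6 = 3.6667
  mean(V) = (1 + 7 + 8 + 8 + 5 + 3) / 6 = 32/6 = 5.3333

Step 2 — sample variances and covariances s[i,j] = (1/(n-1)) · Σ_k (x_{k,i} - mean_i) · (x_{k,j} - mean_j), with n-1 = 5:
  s[U,U] = ((-2.6667)·(-2.6667) + (-1.6667)·(-1.6667) + (4.3333)·(4.3333) + (3.3333)·(3.3333) + (-0.6667)·(-0.6667) + (-2.6667)·(-2.6667)) / 5 = 47.3333/5 = 9.4667
  s[U,V] = ((-2.6667)·(-4.3333) + (-1.6667)·(1.6667) + (4.3333)·(2.6667) + (3.3333)·(2.6667) + (-0.6667)·(-0.3333) + (-2.6667)·(-2.3333)) / 5 = 35.6667/5 = 7.1333
  s[V,V] = ((-4.3333)·(-4.3333) + (1.6667)·(1.6667) + (2.6667)·(2.6667) + (2.6667)·(2.6667) + (-0.3333)·(-0.3333) + (-2.3333)·(-2.3333)) / 5 = 41.3333/5 = 8.2667
  Sample standard deviations s_i = √(s[i,i]):
  s(U) = √(9.4667) = 3.0768
  s(V) = √(8.2667) = 2.8752

Step 3 — r_{ij} = s_{ij} / (s_i · s_j):
  r[U,U] = 1 (diagonal).
  r[U,V] = 7.1333 / (3.0768 · 2.8752) = 7.1333 / 8.8463 = 0.8064
  r[V,V] = 1 (diagonal).

R is symmetric with unit diagonal. Assembling:

R = [[1, 0.8064],
 [0.8064, 1]]


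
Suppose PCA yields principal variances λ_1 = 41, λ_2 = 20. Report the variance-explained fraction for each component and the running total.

Step 1 — total variance = trace(Sigma) = Σ λ_i = 41 + 20 = 61.

Step 2 — fraction explained by component i = λ_i / Σ λ:
  PC1: 41/61 = 0.6721
  PC2: 20/61 = 0.3279

Step 3 — cumulative fraction after k components = (λ_1 + ... + λ_k) / Σ λ:
  k = 1: 41/61 = 0.6721
  k = 2: (41 + 20)/61 = 61/61 = 1

Summary (fraction, with percent):

explained: PC1 0.6721 (67.21%), PC2 0.3279 (32.79%);  cumulative: 0.6721, 1


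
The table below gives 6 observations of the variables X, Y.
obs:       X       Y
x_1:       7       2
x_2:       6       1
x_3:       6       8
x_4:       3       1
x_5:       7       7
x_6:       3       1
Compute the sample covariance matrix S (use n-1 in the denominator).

Step 1 — column means:
  mean(X) = (7 + 6 + 6 + 3 + 7 + 3) / 6 = 32/6 = 5.3333
  mean(Y) = (2 + 1 + 8 + 1 + 7 + 1) / 6 = 20/6 = 3.3333

Step 2 — sample covariance S[i,j] = (1/(n-1)) · Σ_k (x_{k,i} - mean_i) · (x_{k,j} - mean_j), with n-1 = 5.
  S[X,X] = ((1.6667)·(1.6667) + (0.6667)·(0.6667) + (0.6667)·(0.6667) + (-2.3333)·(-2.3333) + (1.6667)·(1.6667) + (-2.3333)·(-2.3333)) / 5 = 17.3333/5 = 3.4667
  S[X,Y] = ((1.6667)·(-1.3333) + (0.6667)·(-2.3333) + (0.6667)·(4.6667) + (-2.3333)·(-2.3333) + (1.6667)·(3.6667) + (-2.3333)·(-2.3333)) / 5 = 16.3333/5 = 3.2667
  S[Y,Y] = ((-1.3333)·(-1.3333) + (-2.3333)·(-2.3333) + (4.6667)·(4.6667) + (-2.3333)·(-2.3333) + (3.6667)·(3.6667) + (-2.3333)·(-2.3333)) / 5 = 53.3333/5 = 10.6667

S is symmetric (S[j,i] = S[i,j]). Assembling:

S = [[3.4667, 3.2667],
 [3.2667, 10.6667]]


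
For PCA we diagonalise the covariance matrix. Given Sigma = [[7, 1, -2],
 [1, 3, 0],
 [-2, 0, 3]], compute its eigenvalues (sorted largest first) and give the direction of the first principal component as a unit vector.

Step 1 — characteristic polynomial p(λ) = det(λI - Sigma) = λ³ - tr·λ² + c_1·λ - det, where tr = trace, c_1 = sum of the principal 2×2 minors, det = det(Sigma):
  tr = 7 + 3 + 3 = 13,
  c_1 = (7·3 - (1)²) + (7·3 - (-2)²) + (3·3 - (0)²) = 20 + 17 + 9 = 46,
  det = 7·(3·3 - (0)²) - (1)·((1)·3 - (0)·(-2)) + (-2)·((1)·(0) - 3·(-2)) = 7·(9) - (1)·(3) + (-2)·(6) = 48.
  So p(λ) = λ³ - 13λ² + 46λ - 48.
Step 2 — look for an integer root (rational root theorem: any rational root is an integer divisor of 48). Testing λ = 2:
  p(2) = 8 - 52 + 92 - 48 = 0  ✓
  Dividing out (λ - 2): p(λ) = (λ - 2)(λ² - 11λ + 24).
Step 3 — remaining eigenvalues from the quadratic λ² - 11λ + 24 = 0:
  Δ = 11² - 4·24 = 121 - 96 = 25,  λ = (11 ± √25)/2 = (11 ± 5)/2 = 8 or 3.
  Sorted: λ_1 = 8,  λ_2 = 3,  λ_3 = 2  (check: sum = 13 = tr ✓).

Step 4 — unit eigenvector for λ_1 = 8: v spans the null space of (Sigma - λ_1 I), whose rows are
  r_1 = (-1, 1, -2),  r_2 = (1, -5, 0),  r_3 = (-2, 0, -5).
  v is orthogonal to every row, so take v ∝ r_1 × r_2 = ((1)·(0) - (-2)·(-5), (-2)·(1) - (-1)·(0), (-1)·(-5) - (1)·(1)) = (-10, -2, 4).
  Rescale (divide by 2; multiply by -1 so the first nonzero entry is positive): u = (5, 1, -2).
  ||u|| = √((5)² + (1)² + (-2)²) = √(30) ≈ 5.4772,  v_1 = u/||u|| ≈ (0.9129, 0.1826, -0.3651) (||v_1|| = 1).

λ_1 = 8,  λ_2 = 3,  λ_3 = 2;  v_1 ≈ (0.9129, 0.1826, -0.3651)


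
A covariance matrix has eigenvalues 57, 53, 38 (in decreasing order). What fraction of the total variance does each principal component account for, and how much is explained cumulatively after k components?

Step 1 — total variance = trace(Sigma) = Σ λ_i = 57 + 53 + 38 = 148.

Step 2 — fraction explained by component i = λ_i / Σ λ:
  PC1: 57/148 = 0.3851
  PC2: 53/148 = 0.3581
  PC3: 38/148 = 0.2568

Step 3 — cumulative fraction after k components = (λ_1 + ... + λ_k) / Σ λ:
  k = 1: 57/148 = 0.3851
  k = 2: (57 + 53)/148 = 110/148 = 0.7432
  k = 3: (57 + 53 + 38)/148 = 148/148 = 1

Summary (fraction, with percent):

explained: PC1 0.3851 (38.51%), PC2 0.3581 (35.81%), PC3 0.2568 (25.68%);  cumulative: 0.3851, 0.7432, 1


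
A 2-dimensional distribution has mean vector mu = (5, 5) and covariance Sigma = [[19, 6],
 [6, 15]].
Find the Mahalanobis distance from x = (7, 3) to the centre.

Step 1 — centre the observation: (x - mu) = (2, -2).

Step 2 — invert Sigma. det(Sigma) = 19·15 - (6)² = 249.
  Sigma^{-1} = (1/det) · [[d, -b], [-b, a]] = [[0.0602, -0.0241],
 [-0.0241, 0.0763]].

Step 3 — form the quadratic (x - mu)^T · Sigma^{-1} · (x - mu):
  Sigma^{-1} · (x - mu) = (0.1687, -0.2008).
  (x - mu)^T · [Sigma^{-1} · (x - mu)] = (2)·(0.1687) + (-2)·(-0.2008) = 0.739.

Step 4 — take square root: d = √(0.739) ≈ 0.8596.

d(x, mu) = √(0.739) ≈ 0.8596


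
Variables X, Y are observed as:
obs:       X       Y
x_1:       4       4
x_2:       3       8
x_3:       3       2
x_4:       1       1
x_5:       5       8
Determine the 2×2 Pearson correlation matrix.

Step 1 — column means:
  mean(X) = (4 + 3 + 3 + 1 + 5) / 5 = 16/5 = 3.2
  mean(Y) = (4 + 8 + 2 + 1 + 8) / 5 = 23/5 = 4.6

Step 2 — sample variances and covariances s[i,j] = (1/(n-1)) · Σ_k (x_{k,i} - mean_i) · (x_{k,j} - mean_j), with n-1 = 4:
  s[X,X] = ((0.8)·(0.8) + (-0.2)·(-0.2) + (-0.2)·(-0.2) + (-2.2)·(-2.2) + (1.8)·(1.8)) / 4 = 8.8/4 = 2.2
  s[X,Y] = ((0.8)·(-0.6) + (-0.2)·(3.4) + (-0.2)·(-2.6) + (-2.2)·(-3.6) + (1.8)·(3.4)) / 4 = 13.4/4 = 3.35
  s[Y,Y] = ((-0.6)·(-0.6) + (3.4)·(3.4) + (-2.6)·(-2.6) + (-3.6)·(-3.6) + (3.4)·(3.4)) / 4 = 43.2/4 = 10.8
  Sample standard deviations s_i = √(s[i,i]):
  s(X) = √(2.2) = 1.4832
  s(Y) = √(10.8) = 3.2863

Step 3 — r_{ij} = s_{ij} / (s_i · s_j):
  r[X,X] = 1 (diagonal).
  r[X,Y] = 3.35 / (1.4832 · 3.2863) = 3.35 / 4.8744 = 0.6873
  r[Y,Y] = 1 (diagonal).

R is symmetric with unit diagonal. Assembling:

R = [[1, 0.6873],
 [0.6873, 1]]


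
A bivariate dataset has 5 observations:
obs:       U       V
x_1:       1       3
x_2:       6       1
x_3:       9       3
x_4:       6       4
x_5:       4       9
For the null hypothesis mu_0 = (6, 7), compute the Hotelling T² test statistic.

Step 1 — sample mean vector:
  mean(U) = (1 + 6 + 9 + 6 + 4) / 5 = 26/5 = 5.2
  mean(V) = (3 + 1 + 3 + 4 + 9) / 5 = 20/5 = 4
  x̄ = (5.2, 4),  deviation x̄ - mu_0 = (5.2, 4) - (6, 7) = (-0.8, -3).

Step 2 — sample covariance matrix, S[i,j] = (1/(n-1)) · Σ_k (x_{k,i} - mean_i) · (x_{k,j} - mean_j), divisor n-1 = 4:
  S[U,U] = ((-4.2)·(-4.2) + (0.8)·(0.8) + (3.8)·(3.8) + (0.8)·(0.8) + (-1.2)·(-1.2)) / 4 = 34.8/4 = 8.7
  S[U,V] = ((-4.2)·(-1) + (0.8)·(-3) + (3.8)·(-1) + (0.8)·(0) + (-1.2)·(5)) / 4 = -8/4 = -2
  S[V,V] = ((-1)·(-1) + (-3)·(-3) + (-1)·(-1) + (0)·(0) + (5)·(5)) / 4 = 36/4 = 9
  S = [[8.7, -2],
 [-2, 9]].

Step 3 — invert S. det(S) = 8.7·9 - (-2)² = 74.3.
  S^{-1} = (1/det) · [[d, -b], [-b, a]] = [[0.1211, 0.0269],
 [0.0269, 0.1171]].

Step 4 — quadratic form (x̄ - mu_0)^T · S^{-1} · (x̄ - mu_0):
  S^{-1} · (x̄ - mu_0) = (-0.1777, -0.3728),
  (x̄ - mu_0)^T · [...] = (-0.8)·(-0.1777) + (-3)·(-0.3728) = 1.2606.

Step 5 — scale by n: T² = 5 · 1.2606 = 6.3028.

T² ≈ 6.3028


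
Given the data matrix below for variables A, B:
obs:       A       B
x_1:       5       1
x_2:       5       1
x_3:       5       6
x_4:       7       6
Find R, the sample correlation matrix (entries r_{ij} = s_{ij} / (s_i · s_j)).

Step 1 — column means:
  mean(A) = (5 + 5 + 5 + 7) / 4 = 22/4 = 5.5
  mean(B) = (1 + 1 + 6 + 6) / 4 = 14/4 = 3.5

Step 2 — sample variances and covariances s[i,j] = (1/(n-1)) · Σ_k (x_{k,i} - mean_i) · (x_{k,j} - mean_j), with n-1 = 3:
  s[A,A] = ((-0.5)·(-0.5) + (-0.5)·(-0.5) + (-0.5)·(-0.5) + (1.5)·(1.5)) / 3 = 3/3 = 1
  s[A,B] = ((-0.5)·(-2.5) + (-0.5)·(-2.5) + (-0.5)·(2.5) + (1.5)·(2.5)) / 3 = 5/3 = 1.6667
  s[B,B] = ((-2.5)·(-2.5) + (-2.5)·(-2.5) + (2.5)·(2.5) + (2.5)·(2.5)) / 3 = 25/3 = 8.3333
  Sample standard deviations s_i = √(s[i,i]):
  s(A) = √(1) = 1
  s(B) = √(8.3333) = 2.8868

Step 3 — r_{ij} = s_{ij} / (s_i · s_j):
  r[A,A] = 1 (diagonal).
  r[A,B] = 1.6667 / (1 · 2.8868) = 1.6667 / 2.8868 = 0.5774
  r[B,B] = 1 (diagonal).

R is symmetric with unit diagonal. Assembling:

R = [[1, 0.5774],
 [0.5774, 1]]


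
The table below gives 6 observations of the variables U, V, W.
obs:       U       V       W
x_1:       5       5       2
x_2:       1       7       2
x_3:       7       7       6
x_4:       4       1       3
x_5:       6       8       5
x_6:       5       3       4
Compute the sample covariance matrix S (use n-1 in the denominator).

Step 1 — column means:
  mean(U) = (5 + 1 + 7 + 4 + 6 + 5) / 6 = 28/6 = 4.6667
  mean(V) = (5 + 7 + 7 + 1 + 8 + 3) / 6 = 31/6 = 5.1667
  mean(W) = (2 + 2 + 6 + 3 + 5 + 4) / 6 = 22/6 = 3.6667

Step 2 — sample covariance S[i,j] = (1/(n-1)) · Σ_k (x_{k,i} - mean_i) · (x_{k,j} - mean_j), with n-1 = 5.
  S[U,U] = ((0.3333)·(0.3333) + (-3.6667)·(-3.6667) + (2.3333)·(2.3333) + (-0.6667)·(-0.6667) + (1.3333)·(1.3333) + (0.3333)·(0.3333)) / 5 = 21.3333/5 = 4.2667
  S[U,V] = ((0.3333)·(-0.1667) + (-3.6667)·(1.8333) + (2.3333)·(1.8333) + (-0.6667)·(-4.1667) + (1.3333)·(2.8333) + (0.3333)·(-2.1667)) / 5 = 3.3333/5 = 0.6667
  S[U,W] = ((0.3333)·(-1.6667) + (-3.6667)·(-1.6667) + (2.3333)·(2.3333) + (-0.6667)·(-0.6667) + (1.3333)·(1.3333) + (0.3333)·(0.3333)) / 5 = 13.3333/5 = 2.6667
  S[V,V] = ((-0.1667)·(-0.1667) + (1.8333)·(1.8333) + (1.8333)·(1.8333) + (-4.1667)·(-4.1667) + (2.8333)·(2.8333) + (-2.1667)·(-2.1667)) / 5 = 36.8333/5 = 7.3667
  S[V,W] = ((-0.1667)·(-1.6667) + (1.8333)·(-1.6667) + (1.8333)·(2.3333) + (-4.1667)·(-0.6667) + (2.8333)·(1.3333) + (-2.1667)·(0.3333)) / 5 = 7.3333/5 = 1.4667
  S[W,W] = ((-1.6667)·(-1.6667) + (-1.6667)·(-1.6667) + (2.3333)·(2.3333) + (-0.6667)·(-0.6667) + (1.3333)·(1.3333) + (0.3333)·(0.3333)) / 5 = 13.3333/5 = 2.6667

S is symmetric (S[j,i] = S[i,j]). Assembling:

S = [[4.2667, 0.6667, 2.6667],
 [0.6667, 7.3667, 1.4667],
 [2.6667, 1.4667, 2.6667]]


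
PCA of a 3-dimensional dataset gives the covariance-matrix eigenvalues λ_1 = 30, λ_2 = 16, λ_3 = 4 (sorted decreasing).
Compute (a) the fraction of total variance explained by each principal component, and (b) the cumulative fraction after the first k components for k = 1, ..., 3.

Step 1 — total variance = trace(Sigma) = Σ λ_i = 30 + 16 + 4 = 50.

Step 2 — fraction explained by component i = λ_i / Σ λ:
  PC1: 30/50 = 0.6
  PC2: 16/50 = 0.32
  PC3: 4/50 = 0.08

Step 3 — cumulative fraction after k components = (λ_1 + ... + λ_k) / Σ λ:
  k = 1: 30/50 = 0.6
  k = 2: (30 + 16)/50 = 46/50 = 0.92
  k = 3: (30 + 16 + 4)/50 = 50/50 = 1

Summary (fraction, with percent):

explained: PC1 0.6 (60%), PC2 0.32 (32%), PC3 0.08 (8%);  cumulative: 0.6, 0.92, 1


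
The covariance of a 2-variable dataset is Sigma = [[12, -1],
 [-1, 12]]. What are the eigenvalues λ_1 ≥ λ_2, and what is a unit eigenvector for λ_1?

Step 1 — characteristic polynomial of 2×2 Sigma:
  det(Sigma - λI) = λ² - trace · λ + det = 0.
  trace = 12 + 12 = 24, det = 12·12 - (-1)² = 143.
Step 2 — discriminant:
  Δ = trace² - 4·det = 576 - 572 = 4.
Step 3 — eigenvalues:
  λ = (trace ± √Δ)/2 = (24 ± 2)/2,
  λ_1 = 13,  λ_2 = 11.

Step 4 — unit eigenvector for λ_1: solve (Sigma - λ_1 I)v = 0. First row:
  (12 - 13)·v_x + (-1)·v_y = 0, i.e. (-1)·v_x + (-1)·v_y = 0,
  so v ∝ (b, λ_1 - a) = (-1, 1); multiply by -1 so the first entry is positive: u = (1, -1).
  ||u|| = √((1)² + (-1)²) = √(2) ≈ 1.4142,
  v_1 = u/||u|| ≈ (0.7071, -0.7071) (||v_1|| = 1).

λ_1 = 13,  λ_2 = 11;  v_1 ≈ (0.7071, -0.7071)


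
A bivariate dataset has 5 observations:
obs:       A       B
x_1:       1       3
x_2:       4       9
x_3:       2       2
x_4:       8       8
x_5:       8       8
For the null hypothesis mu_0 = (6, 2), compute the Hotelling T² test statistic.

Step 1 — sample mean vector:
  mean(A) = (1 + 4 + 2 + 8 + 8) / 5 = 23/5 = 4.6
  mean(B) = (3 + 9 + 2 + 8 + 8) / 5 = 30/5 = 6
  x̄ = (4.6, 6),  deviation x̄ - mu_0 = (4.6, 6) - (6, 2) = (-1.4, 4).

Step 2 — sample covariance matrix, S[i,j] = (1/(n-1)) · Σ_k (x_{k,i} - mean_i) · (x_{k,j} - mean_j), divisor n-1 = 4:
  S[A,A] = ((-3.6)·(-3.6) + (-0.6)·(-0.6) + (-2.6)·(-2.6) + (3.4)·(3.4) + (3.4)·(3.4)) / 4 = 43.2/4 = 10.8
  S[A,B] = ((-3.6)·(-3) + (-0.6)·(3) + (-2.6)·(-4) + (3.4)·(2) + (3.4)·(2)) / 4 = 33/4 = 8.25
  S[B,B] = ((-3)·(-3) + (3)·(3) + (-4)·(-4) + (2)·(2) + (2)·(2)) / 4 = 42/4 = 10.5
  S = [[10.8, 8.25],
 [8.25, 10.5]].

Step 3 — invert S. det(S) = 10.8·10.5 - (8.25)² = 45.3375.
  S^{-1} = (1/det) · [[d, -b], [-b, a]] = [[0.2316, -0.182],
 [-0.182, 0.2382]].

Step 4 — quadratic form (x̄ - mu_0)^T · S^{-1} · (x̄ - mu_0):
  S^{-1} · (x̄ - mu_0) = (-1.0521, 1.2076),
  (x̄ - mu_0)^T · [...] = (-1.4)·(-1.0521) + (4)·(1.2076) = 6.3034.

Step 5 — scale by n: T² = 5 · 6.3034 = 31.517.

T² ≈ 31.517


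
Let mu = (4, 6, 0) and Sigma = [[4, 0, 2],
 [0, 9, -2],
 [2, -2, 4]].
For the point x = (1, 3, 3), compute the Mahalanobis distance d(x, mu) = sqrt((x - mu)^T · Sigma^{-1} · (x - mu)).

Step 1 — centre the observation: (x - mu) = (-3, -3, 3).

Step 2 — invert Sigma (cofactor / det for 3×3, or solve directly):
  Sigma^{-1} = [[0.3478, -0.0435, -0.1957],
 [-0.0435, 0.1304, 0.087],
 [-0.1957, 0.087, 0.3913]].

Step 3 — form the quadratic (x - mu)^T · Sigma^{-1} · (x - mu):
  Sigma^{-1} · (x - mu) = (-1.5, 0, 1.5).
  (x - mu)^T · [Sigma^{-1} · (x - mu)] = (-3)·(-1.5) + (-3)·(0) + (3)·(1.5) = 9.

Step 4 — take square root: d = √(9) ≈ 3.

d(x, mu) = √(9) ≈ 3


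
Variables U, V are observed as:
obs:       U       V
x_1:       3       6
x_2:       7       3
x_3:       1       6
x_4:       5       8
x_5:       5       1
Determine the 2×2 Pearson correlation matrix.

Step 1 — column means:
  mean(U) = (3 + 7 + 1 + 5 + 5) / 5 = 21/5 = 4.2
  mean(V) = (6 + 3 + 6 + 8 + 1) / 5 = 24/5 = 4.8

Step 2 — sample variances and covariances s[i,j] = (1/(n-1)) · Σ_k (x_{k,i} - mean_i) · (x_{k,j} - mean_j), with n-1 = 4:
  s[U,U] = ((-1.2)·(-1.2) + (2.8)·(2.8) + (-3.2)·(-3.2) + (0.8)·(0.8) + (0.8)·(0.8)) / 4 = 20.8/4 = 5.2
  s[U,V] = ((-1.2)·(1.2) + (2.8)·(-1.8) + (-3.2)·(1.2) + (0.8)·(3.2) + (0.8)·(-3.8)) / 4 = -10.8/4 = -2.7
  s[V,V] = ((1.2)·(1.2) + (-1.8)·(-1.8) + (1.2)·(1.2) + (3.2)·(3.2) + (-3.8)·(-3.8)) / 4 = 30.8/4 = 7.7
  Sample standard deviations s_i = √(s[i,i]):
  s(U) = √(5.2) = 2.2804
  s(V) = √(7.7) = 2.7749

Step 3 — r_{ij} = s_{ij} / (s_i · s_j):
  r[U,U] = 1 (diagonal).
  r[U,V] = -2.7 / (2.2804 · 2.7749) = -2.7 / 6.3277 = -0.4267
  r[V,V] = 1 (diagonal).

R is symmetric with unit diagonal. Assembling:

R = [[1, -0.4267],
 [-0.4267, 1]]


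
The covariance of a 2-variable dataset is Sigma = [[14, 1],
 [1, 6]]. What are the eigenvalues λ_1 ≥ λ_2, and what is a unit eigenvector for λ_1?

Step 1 — characteristic polynomial of 2×2 Sigma:
  det(Sigma - λI) = λ² - trace · λ + det = 0.
  trace = 14 + 6 = 20, det = 14·6 - (1)² = 83.
Step 2 — discriminant:
  Δ = trace² - 4·det = 400 - 332 = 68.
Step 3 — eigenvalues:
  λ = (trace ± √Δ)/2 = (20 ± 8.2462)/2,
  λ_1 = 14.1231,  λ_2 = 5.8769.

Step 4 — unit eigenvector for λ_1: solve (Sigma - λ_1 I)v = 0. First row:
  (14 - 14.1231)·v_x + (1)·v_y = 0, i.e. (-0.1231)·v_x + (1)·v_y = 0,
  so v ∝ (b, λ_1 - a) = (1, 0.1231) = u.
  ||u|| = √((1)² + (0.1231)²) = √(1.0152) ≈ 1.0075,
  v_1 = u/||u|| ≈ (0.9925, 0.1222) (||v_1|| = 1).

λ_1 = 14.1231,  λ_2 = 5.8769;  v_1 ≈ (0.9925, 0.1222)


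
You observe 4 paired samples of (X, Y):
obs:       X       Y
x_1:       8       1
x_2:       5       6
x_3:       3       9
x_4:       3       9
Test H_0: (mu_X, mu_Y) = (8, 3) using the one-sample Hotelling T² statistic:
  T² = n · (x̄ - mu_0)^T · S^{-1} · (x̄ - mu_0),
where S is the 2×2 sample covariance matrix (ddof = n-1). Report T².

Step 1 — sample mean vector:
  mean(X) = (8 + 5 + 3 + 3) / 4 = 19/4 = 4.75
  mean(Y) = (1 + 6 + 9 + 9) / 4 = 25/4 = 6.25
  x̄ = (4.75, 6.25),  deviation x̄ - mu_0 = (4.75, 6.25) - (8, 3) = (-3.25, 3.25).

Step 2 — sample covariance matrix, S[i,j] = (1/(n-1)) · Σ_k (x_{k,i} - mean_i) · (x_{k,j} - mean_j), divisor n-1 = 3:
  S[X,X] = ((3.25)·(3.25) + (0.25)·(0.25) + (-1.75)·(-1.75) + (-1.75)·(-1.75)) / 3 = 16.75/3 = 5.5833
  S[X,Y] = ((3.25)·(-5.25) + (0.25)·(-0.25) + (-1.75)·(2.75) + (-1.75)·(2.75)) / 3 = -26.75/3 = -8.9167
  S[Y,Y] = ((-5.25)·(-5.25) + (-0.25)·(-0.25) + (2.75)·(2.75) + (2.75)·(2.75)) / 3 = 42.75/3 = 14.25
  S = [[5.5833, -8.9167],
 [-8.9167, 14.25]].

Step 3 — invert S. det(S) = 5.5833·14.25 - (-8.9167)² = 0.0556.
  S^{-1} = (1/det) · [[d, -b], [-b, a]] = [[256.5, 160.5],
 [160.5, 100.5]].

Step 4 — quadratic form (x̄ - mu_0)^T · S^{-1} · (x̄ - mu_0):
  S^{-1} · (x̄ - mu_0) = (-312, -195),
  (x̄ - mu_0)^T · [...] = (-3.25)·(-312) + (3.25)·(-195) = 380.25.

Step 5 — scale by n: T² = 4 · 380.25 = 1521.

T² ≈ 1521


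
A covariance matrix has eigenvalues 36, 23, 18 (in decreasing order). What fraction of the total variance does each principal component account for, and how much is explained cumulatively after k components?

Step 1 — total variance = trace(Sigma) = Σ λ_i = 36 + 23 + 18 = 77.

Step 2 — fraction explained by component i = λ_i / Σ λ:
  PC1: 36/77 = 0.4675
  PC2: 23/77 = 0.2987
  PC3: 18/77 = 0.2338

Step 3 — cumulative fraction after k components = (λ_1 + ... + λ_k) / Σ λ:
  k = 1: 36/77 = 0.4675
  k = 2: (36 + 23)/77 = 59/77 = 0.7662
  k = 3: (36 + 23 + 18)/77 = 77/77 = 1

Summary (fraction, with percent):

explained: PC1 0.4675 (46.75%), PC2 0.2987 (29.87%), PC3 0.2338 (23.38%);  cumulative: 0.4675, 0.7662, 1


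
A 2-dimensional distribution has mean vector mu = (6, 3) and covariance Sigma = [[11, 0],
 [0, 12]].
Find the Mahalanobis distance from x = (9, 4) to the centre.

Step 1 — centre the observation: (x - mu) = (3, 1).

Step 2 — invert Sigma. det(Sigma) = 11·12 - (0)² = 132.
  Sigma^{-1} = (1/det) · [[d, -b], [-b, a]] = [[0.0909, 0],
 [0, 0.0833]].

Step 3 — form the quadratic (x - mu)^T · Sigma^{-1} · (x - mu):
  Sigma^{-1} · (x - mu) = (0.2727, 0.0833).
  (x - mu)^T · [Sigma^{-1} · (x - mu)] = (3)·(0.2727) + (1)·(0.0833) = 0.9015.

Step 4 — take square root: d = √(0.9015) ≈ 0.9495.

d(x, mu) = √(0.9015) ≈ 0.9495


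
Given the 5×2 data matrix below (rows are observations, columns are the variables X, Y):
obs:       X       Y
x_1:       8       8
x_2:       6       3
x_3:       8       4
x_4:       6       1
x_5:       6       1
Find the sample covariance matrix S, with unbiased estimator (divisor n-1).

Step 1 — column means:
  mean(X) = (8 + 6 + 8 + 6 + 6) / 5 = 34/5 = 6.8
  mean(Y) = (8 + 3 + 4 + 1 + 1) / 5 = 17/5 = 3.4

Step 2 — sample covariance S[i,j] = (1/(n-1)) · Σ_k (x_{k,i} - mean_i) · (x_{k,j} - mean_j), with n-1 = 4.
  S[X,X] = ((1.2)·(1.2) + (-0.8)·(-0.8) + (1.2)·(1.2) + (-0.8)·(-0.8) + (-0.8)·(-0.8)) / 4 = 4.8/4 = 1.2
  S[X,Y] = ((1.2)·(4.6) + (-0.8)·(-0.4) + (1.2)·(0.6) + (-0.8)·(-2.4) + (-0.8)·(-2.4)) / 4 = 10.4/4 = 2.6
  S[Y,Y] = ((4.6)·(4.6) + (-0.4)·(-0.4) + (0.6)·(0.6) + (-2.4)·(-2.4) + (-2.4)·(-2.4)) / 4 = 33.2/4 = 8.3

S is symmetric (S[j,i] = S[i,j]). Assembling:

S = [[1.2, 2.6],
 [2.6, 8.3]]


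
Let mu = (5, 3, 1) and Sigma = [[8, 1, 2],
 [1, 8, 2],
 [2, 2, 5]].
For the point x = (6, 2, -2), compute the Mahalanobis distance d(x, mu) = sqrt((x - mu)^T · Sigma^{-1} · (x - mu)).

Step 1 — centre the observation: (x - mu) = (1, -1, -3).

Step 2 — invert Sigma (cofactor / det for 3×3, or solve directly):
  Sigma^{-1} = [[0.139, -0.0039, -0.0541],
 [-0.0039, 0.139, -0.0541],
 [-0.0541, -0.0541, 0.2432]].

Step 3 — form the quadratic (x - mu)^T · Sigma^{-1} · (x - mu):
  Sigma^{-1} · (x - mu) = (0.305, 0.0193, -0.7297).
  (x - mu)^T · [Sigma^{-1} · (x - mu)] = (1)·(0.305) + (-1)·(0.0193) + (-3)·(-0.7297) = 2.4749.

Step 4 — take square root: d = √(2.4749) ≈ 1.5732.

d(x, mu) = √(2.4749) ≈ 1.5732


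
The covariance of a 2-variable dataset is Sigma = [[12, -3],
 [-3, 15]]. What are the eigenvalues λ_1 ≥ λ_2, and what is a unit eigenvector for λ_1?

Step 1 — characteristic polynomial of 2×2 Sigma:
  det(Sigma - λI) = λ² - trace · λ + det = 0.
  trace = 12 + 15 = 27, det = 12·15 - (-3)² = 171.
Step 2 — discriminant:
  Δ = trace² - 4·det = 729 - 684 = 45.
Step 3 — eigenvalues:
  λ = (trace ± √Δ)/2 = (27 ± 6.7082)/2,
  λ_1 = 16.8541,  λ_2 = 10.1459.

Step 4 — unit eigenvector for λ_1: solve (Sigma - λ_1 I)v = 0. First row:
  (12 - 16.8541)·v_x + (-3)·v_y = 0, i.e. (-4.8541)·v_x + (-3)·v_y = 0,
  so v ∝ (b, λ_1 - a) = (-3, 4.8541); multiply by -1 so the first entry is positive: u = (3, -4.8541).
  ||u|| = √((3)² + (-4.8541)²) = √(32.5623) ≈ 5.7063,
  v_1 = u/||u|| ≈ (0.5257, -0.8507) (||v_1|| = 1).

λ_1 = 16.8541,  λ_2 = 10.1459;  v_1 ≈ (0.5257, -0.8507)


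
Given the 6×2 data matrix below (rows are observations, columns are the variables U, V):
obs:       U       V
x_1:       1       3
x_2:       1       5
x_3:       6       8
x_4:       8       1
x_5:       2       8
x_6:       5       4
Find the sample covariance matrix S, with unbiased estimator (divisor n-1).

Step 1 — column means:
  mean(U) = (1 + 1 + 6 + 8 + 2 + 5) / 6 = 23/6 = 3.8333
  mean(V) = (3 + 5 + 8 + 1 + 8 + 4) / 6 = 29/6 = 4.8333

Step 2 — sample covariance S[i,j] = (1/(n-1)) · Σ_k (x_{k,i} - mean_i) · (x_{k,j} - mean_j), with n-1 = 5.
  S[U,U] = ((-2.8333)·(-2.8333) + (-2.8333)·(-2.8333) + (2.1667)·(2.1667) + (4.1667)·(4.1667) + (-1.8333)·(-1.8333) + (1.1667)·(1.1667)) / 5 = 42.8333/5 = 8.5667
  S[U,V] = ((-2.8333)·(-1.8333) + (-2.8333)·(0.1667) + (2.1667)·(3.1667) + (4.1667)·(-3.8333) + (-1.8333)·(3.1667) + (1.1667)·(-0.8333)) / 5 = -11.1667/5 = -2.2333
  S[V,V] = ((-1.8333)·(-1.8333) + (0.1667)·(0.1667) + (3.1667)·(3.1667) + (-3.8333)·(-3.8333) + (3.1667)·(3.1667) + (-0.8333)·(-0.8333)) / 5 = 38.8333/5 = 7.7667

S is symmetric (S[j,i] = S[i,j]). Assembling:

S = [[8.5667, -2.2333],
 [-2.2333, 7.7667]]


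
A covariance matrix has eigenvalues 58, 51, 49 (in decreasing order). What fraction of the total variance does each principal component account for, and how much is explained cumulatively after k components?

Step 1 — total variance = trace(Sigma) = Σ λ_i = 58 + 51 + 49 = 158.

Step 2 — fraction explained by component i = λ_i / Σ λ:
  PC1: 58/158 = 0.3671
  PC2: 51/158 = 0.3228
  PC3: 49/158 = 0.3101

Step 3 — cumulative fraction after k components = (λ_1 + ... + λ_k) / Σ λ:
  k = 1: 58/158 = 0.3671
  k = 2: (58 + 51)/158 = 109/158 = 0.6899
  k = 3: (58 + 51 + 49)/158 = 158/158 = 1

Summary (fraction, with percent):

explained: PC1 0.3671 (36.71%), PC2 0.3228 (32.28%), PC3 0.3101 (31.01%);  cumulative: 0.3671, 0.6899, 1


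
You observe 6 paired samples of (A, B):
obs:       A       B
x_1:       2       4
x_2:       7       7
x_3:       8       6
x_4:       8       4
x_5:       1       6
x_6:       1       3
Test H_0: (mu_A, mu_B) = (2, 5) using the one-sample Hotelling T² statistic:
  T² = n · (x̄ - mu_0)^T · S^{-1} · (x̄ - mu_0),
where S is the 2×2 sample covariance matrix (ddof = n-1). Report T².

Step 1 — sample mean vector:
  mean(A) = (2 + 7 + 8 + 8 + 1 + 1) / 6 = 27/6 = 4.5
  mean(B) = (4 + 7 + 6 + 4 + 6 + 3) / 6 = 30/6 = 5
  x̄ = (4.5, 5),  deviation x̄ - mu_0 = (4.5, 5) - (2, 5) = (2.5, 0).

Step 2 — sample covariance matrix, S[i,j] = (1/(n-1)) · Σ_k (x_{k,i} - mean_i) · (x_{k,j} - mean_j), divisor n-1 = 5:
  S[A,A] = ((-2.5)·(-2.5) + (2.5)·(2.5) + (3.5)·(3.5) + (3.5)·(3.5) + (-3.5)·(-3.5) + (-3.5)·(-3.5)) / 5 = 61.5/5 = 12.3
  S[A,B] = ((-2.5)·(-1) + (2.5)·(2) + (3.5)·(1) + (3.5)·(-1) + (-3.5)·(1) + (-3.5)·(-2)) / 5 = 11/5 = 2.2
  S[B,B] = ((-1)·(-1) + (2)·(2) + (1)·(1) + (-1)·(-1) + (1)·(1) + (-2)·(-2)) / 5 = 12/5 = 2.4
  S = [[12.3, 2.2],
 [2.2, 2.4]].

Step 3 — invert S. det(S) = 12.3·2.4 - (2.2)² = 24.68.
  S^{-1} = (1/det) · [[d, -b], [-b, a]] = [[0.0972, -0.0891],
 [-0.0891, 0.4984]].

Step 4 — quadratic form (x̄ - mu_0)^T · S^{-1} · (x̄ - mu_0):
  S^{-1} · (x̄ - mu_0) = (0.2431, -0.2229),
  (x̄ - mu_0)^T · [...] = (2.5)·(0.2431) + (0)·(-0.2229) = 0.6078.

Step 5 — scale by n: T² = 6 · 0.6078 = 3.6467.

T² ≈ 3.6467


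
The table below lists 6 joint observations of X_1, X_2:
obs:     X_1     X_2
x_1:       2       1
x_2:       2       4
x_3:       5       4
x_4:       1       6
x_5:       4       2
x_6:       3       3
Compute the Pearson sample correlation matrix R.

Step 1 — column means:
  mean(X_1) = (2 + 2 + 5 + 1 + 4 + 3) / 6 = 17/6 = 2.8333
  mean(X_2) = (1 + 4 + 4 + 6 + 2 + 3) / 6 = 20/6 = 3.3333

Step 2 — sample variances and covariances s[i,j] = (1/(n-1)) · Σ_k (x_{k,i} - mean_i) · (x_{k,j} - mean_j), with n-1 = 5:
  s[X_1,X_1] = ((-0.8333)·(-0.8333) + (-0.8333)·(-0.8333) + (2.1667)·(2.1667) + (-1.8333)·(-1.8333) + (1.1667)·(1.1667) + (0.1667)·(0.1667)) / 5 = 10.8333/5 = 2.1667
  s[X_1,X_2] = ((-0.8333)·(-2.3333) + (-0.8333)·(0.6667) + (2.1667)·(0.6667) + (-1.8333)·(2.6667) + (1.1667)·(-1.3333) + (0.1667)·(-0.3333)) / 5 = -3.6667/5 = -0.7333
  s[X_2,X_2] = ((-2.3333)·(-2.3333) + (0.6667)·(0.6667) + (0.6667)·(0.6667) + (2.6667)·(2.6667) + (-1.3333)·(-1.3333) + (-0.3333)·(-0.3333)) / 5 = 15.3333/5 = 3.0667
  Sample standard deviations s_i = √(s[i,i]):
  s(X_1) = √(2.1667) = 1.472
  s(X_2) = √(3.0667) = 1.7512

Step 3 — r_{ij} = s_{ij} / (s_i · s_j):
  r[X_1,X_1] = 1 (diagonal).
  r[X_1,X_2] = -0.7333 / (1.472 · 1.7512) = -0.7333 / 2.5777 = -0.2845
  r[X_2,X_2] = 1 (diagonal).

R is symmetric with unit diagonal. Assembling:

R = [[1, -0.2845],
 [-0.2845, 1]]


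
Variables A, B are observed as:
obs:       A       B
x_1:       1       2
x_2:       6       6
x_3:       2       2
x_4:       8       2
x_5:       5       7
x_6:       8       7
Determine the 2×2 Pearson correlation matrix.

Step 1 — column means:
  mean(A) = (1 + 6 + 2 + 8 + 5 + 8) / 6 = 30/6 = 5
  mean(B) = (2 + 6 + 2 + 2 + 7 + 7) / 6 = 26/6 = 4.3333

Step 2 — sample variances and covariances s[i,j] = (1/(n-1)) · Σ_k (x_{k,i} - mean_i) · (x_{k,j} - mean_j), with n-1 = 5:
  s[A,A] = ((-4)·(-4) + (1)·(1) + (-3)·(-3) + (3)·(3) + (0)·(0) + (3)·(3)) / 5 = 44/5 = 8.8
  s[A,B] = ((-4)·(-2.3333) + (1)·(1.6667) + (-3)·(-2.3333) + (3)·(-2.3333) + (0)·(2.6667) + (3)·(2.6667)) / 5 = 19/5 = 3.8
  s[B,B] = ((-2.3333)·(-2.3333) + (1.6667)·(1.6667) + (-2.3333)·(-2.3333) + (-2.3333)·(-2.3333) + (2.6667)·(2.6667) + (2.6667)·(2.6667)) / 5 = 33.3333/5 = 6.6667
  Sample standard deviations s_i = √(s[i,i]):
  s(A) = √(8.8) = 2.9665
  s(B) = √(6.6667) = 2.582

Step 3 — r_{ij} = s_{ij} / (s_i · s_j):
  r[A,A] = 1 (diagonal).
  r[A,B] = 3.8 / (2.9665 · 2.582) = 3.8 / 7.6594 = 0.4961
  r[B,B] = 1 (diagonal).

R is symmetric with unit diagonal. Assembling:

R = [[1, 0.4961],
 [0.4961, 1]]


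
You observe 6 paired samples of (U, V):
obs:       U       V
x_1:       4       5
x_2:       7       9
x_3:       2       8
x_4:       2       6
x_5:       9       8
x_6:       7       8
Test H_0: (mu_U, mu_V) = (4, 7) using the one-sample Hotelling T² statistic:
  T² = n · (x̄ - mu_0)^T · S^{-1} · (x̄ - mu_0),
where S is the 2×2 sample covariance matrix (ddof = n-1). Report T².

Step 1 — sample mean vector:
  mean(U) = (4 + 7 + 2 + 2 + 9 + 7) / 6 = 31/6 = 5.1667
  mean(V) = (5 + 9 + 8 + 6 + 8 + 8) / 6 = 44/6 = 7.3333
  x̄ = (5.1667, 7.3333),  deviation x̄ - mu_0 = (5.1667, 7.3333) - (4, 7) = (1.1667, 0.3333).

Step 2 — sample covariance matrix, S[i,j] = (1/(n-1)) · Σ_k (x_{k,i} - mean_i) · (x_{k,j} - mean_j), divisor n-1 = 5:
  S[U,U] = ((-1.1667)·(-1.1667) + (1.8333)·(1.8333) + (-3.1667)·(-3.1667) + (-3.1667)·(-3.1667) + (3.8333)·(3.8333) + (1.8333)·(1.8333)) / 5 = 42.8333/5 = 8.5667
  S[U,V] = ((-1.1667)·(-2.3333) + (1.8333)·(1.6667) + (-3.1667)·(0.6667) + (-3.1667)·(-1.3333) + (3.8333)·(0.6667) + (1.8333)·(0.6667)) / 5 = 11.6667/5 = 2.3333
  S[V,V] = ((-2.3333)·(-2.3333) + (1.6667)·(1.6667) + (0.6667)·(0.6667) + (-1.3333)·(-1.3333) + (0.6667)·(0.6667) + (0.6667)·(0.6667)) / 5 = 11.3333/5 = 2.2667
  S = [[8.5667, 2.3333],
 [2.3333, 2.2667]].

Step 3 — invert S. det(S) = 8.5667·2.2667 - (2.3333)² = 13.9733.
  S^{-1} = (1/det) · [[d, -b], [-b, a]] = [[0.1622, -0.167],
 [-0.167, 0.6131]].

Step 4 — quadratic form (x̄ - mu_0)^T · S^{-1} · (x̄ - mu_0):
  S^{-1} · (x̄ - mu_0) = (0.1336, 0.0095),
  (x̄ - mu_0)^T · [...] = (1.1667)·(0.1336) + (0.3333)·(0.0095) = 0.159.

Step 5 — scale by n: T² = 6 · 0.159 = 0.9542.

T² ≈ 0.9542


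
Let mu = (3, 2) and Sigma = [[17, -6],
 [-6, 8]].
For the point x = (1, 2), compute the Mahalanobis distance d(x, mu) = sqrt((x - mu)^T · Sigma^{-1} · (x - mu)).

Step 1 — centre the observation: (x - mu) = (-2, 0).

Step 2 — invert Sigma. det(Sigma) = 17·8 - (-6)² = 100.
  Sigma^{-1} = (1/det) · [[d, -b], [-b, a]] = [[0.08, 0.06],
 [0.06, 0.17]].

Step 3 — form the quadratic (x - mu)^T · Sigma^{-1} · (x - mu):
  Sigma^{-1} · (x - mu) = (-0.16, -0.12).
  (x - mu)^T · [Sigma^{-1} · (x - mu)] = (-2)·(-0.16) + (0)·(-0.12) = 0.32.

Step 4 — take square root: d = √(0.32) ≈ 0.5657.

d(x, mu) = √(0.32) ≈ 0.5657


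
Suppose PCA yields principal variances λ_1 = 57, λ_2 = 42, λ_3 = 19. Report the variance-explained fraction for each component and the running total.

Step 1 — total variance = trace(Sigma) = Σ λ_i = 57 + 42 + 19 = 118.

Step 2 — fraction explained by component i = λ_i / Σ λ:
  PC1: 57/118 = 0.4831
  PC2: 42/118 = 0.3559
  PC3: 19/118 = 0.161

Step 3 — cumulative fraction after k components = (λ_1 + ... + λ_k) / Σ λ:
  k = 1: 57/118 = 0.4831
  k = 2: (57 + 42)/118 = 99/118 = 0.839
  k = 3: (57 + 42 + 19)/118 = 118/118 = 1

Summary (fraction, with percent):

explained: PC1 0.4831 (48.31%), PC2 0.3559 (35.59%), PC3 0.161 (16.1%);  cumulative: 0.4831, 0.839, 1


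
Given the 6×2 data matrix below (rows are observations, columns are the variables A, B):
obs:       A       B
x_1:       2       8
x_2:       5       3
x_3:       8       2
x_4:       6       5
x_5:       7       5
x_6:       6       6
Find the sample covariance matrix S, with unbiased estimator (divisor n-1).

Step 1 — column means:
  mean(A) = (2 + 5 + 8 + 6 + 7 + 6) / 6 = 34/6 = 5.6667
  mean(B) = (8 + 3 + 2 + 5 + 5 + 6) / 6 = 29/6 = 4.8333

Step 2 — sample covariance S[i,j] = (1/(n-1)) · Σ_k (x_{k,i} - mean_i) · (x_{k,j} - mean_j), with n-1 = 5.
  S[A,A] = ((-3.6667)·(-3.6667) + (-0.6667)·(-0.6667) + (2.3333)·(2.3333) + (0.3333)·(0.3333) + (1.3333)·(1.3333) + (0.3333)·(0.3333)) / 5 = 21.3333/5 = 4.2667
  S[A,B] = ((-3.6667)·(3.1667) + (-0.6667)·(-1.8333) + (2.3333)·(-2.8333) + (0.3333)·(0.1667) + (1.3333)·(0.1667) + (0.3333)·(1.1667)) / 5 = -16.3333/5 = -3.2667
  S[B,B] = ((3.1667)·(3.1667) + (-1.8333)·(-1.8333) + (-2.8333)·(-2.8333) + (0.1667)·(0.1667) + (0.1667)·(0.1667) + (1.1667)·(1.1667)) / 5 = 22.8333/5 = 4.5667

S is symmetric (S[j,i] = S[i,j]). Assembling:

S = [[4.2667, -3.2667],
 [-3.2667, 4.5667]]


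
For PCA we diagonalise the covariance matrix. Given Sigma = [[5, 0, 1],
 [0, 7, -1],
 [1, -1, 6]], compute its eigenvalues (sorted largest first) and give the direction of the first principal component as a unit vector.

Step 1 — characteristic polynomial p(λ) = det(λI - Sigma) = λ³ - tr·λ² + c_1·λ - det, where tr = trace, c_1 = sum of the principal 2×2 minors, det = det(Sigma):
  tr = 5 + 7 + 6 = 18,
  c_1 = (5·7 - (0)²) + (5·6 - (1)²) + (7·6 - (-1)²) = 35 + 29 + 41 = 105,
  det = 5·(7·6 - (-1)²) - (0)·((0)·6 - (-1)·(1)) + (1)·((0)·(-1) - 7·(1)) = 5·(41) - (0)·(1) + (1)·(-7) = 198.
  So p(λ) = λ³ - 18λ² + 105λ - 198.
Step 2 — look for an integer root (rational root theorem: any rational root is an integer divisor of 198). Testing λ = 6:
  p(6) = 216 - 648 + 630 - 198 = 0  ✓
  Dividing out (λ - 6): p(λ) = (λ - 6)(λ² - 12λ + 33).
Step 3 — remaining eigenvalues from the quadratic λ² - 12λ + 33 = 0:
  Δ = 12² - 4·33 = 144 - 132 = 12,  λ = (12 ± √12)/2 = (12 ± 3.4641)/2 ≈ 7.7321 or 4.2679.
  Sorted: λ_1 = 7.7321,  λ_2 = 6,  λ_3 = 4.2679  (check: sum = 18 = tr ✓).

Step 4 — unit eigenvector for λ_1 ≈ 7.7321: v spans the null space of (Sigma - λ_1 I), whose rows are
  r_1 = (-2.7321, 0, 1),  r_2 = (0, -0.7321, -1),  r_3 = (1, -1, -1.7321).
  v is orthogonal to every row, so take v ∝ r_1 × r_2 = ((0)·(-1) - (1)·(-0.7321), (1)·(0) - (-2.7321)·(-1), (-2.7321)·(-0.7321) - (0)·(0)) ≈ (0.7321, -2.7321, 2).
  Let u = (0.7321, -2.7321, 2).
  ||u|| = √((0.7321)² + (-2.7321)² + (2)²) = √(12) ≈ 3.4641,  v_1 = u/||u|| ≈ (0.2113, -0.7887, 0.5774) (||v_1|| = 1).

λ_1 = 7.7321,  λ_2 = 6,  λ_3 = 4.2679;  v_1 ≈ (0.2113, -0.7887, 0.5774)


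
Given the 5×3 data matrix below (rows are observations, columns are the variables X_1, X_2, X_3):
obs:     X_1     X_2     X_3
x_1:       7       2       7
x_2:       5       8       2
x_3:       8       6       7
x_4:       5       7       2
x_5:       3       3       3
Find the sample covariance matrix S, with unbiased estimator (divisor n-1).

Step 1 — column means:
  mean(X_1) = (7 + 5 + 8 + 5 + 3) / 5 = 28/5 = 5.6
  mean(X_2) = (2 + 8 + 6 + 7 + 3) / 5 = 26/5 = 5.2
  mean(X_3) = (7 + 2 + 7 + 2 + 3) / 5 = 21/5 = 4.2

Step 2 — sample covariance S[i,j] = (1/(n-1)) · Σ_k (x_{k,i} - mean_i) · (x_{k,j} - mean_j), with n-1 = 4.
  S[X_1,X_1] = ((1.4)·(1.4) + (-0.6)·(-0.6) + (2.4)·(2.4) + (-0.6)·(-0.6) + (-2.6)·(-2.6)) / 4 = 15.2/4 = 3.8
  S[X_1,X_2] = ((1.4)·(-3.2) + (-0.6)·(2.8) + (2.4)·(0.8) + (-0.6)·(1.8) + (-2.6)·(-2.2)) / 4 = 0.4/4 = 0.1
  S[X_1,X_3] = ((1.4)·(2.8) + (-0.6)·(-2.2) + (2.4)·(2.8) + (-0.6)·(-2.2) + (-2.6)·(-1.2)) / 4 = 16.4/4 = 4.1
  S[X_2,X_2] = ((-3.2)·(-3.2) + (2.8)·(2.8) + (0.8)·(0.8) + (1.8)·(1.8) + (-2.2)·(-2.2)) / 4 = 26.8/4 = 6.7
  S[X_2,X_3] = ((-3.2)·(2.8) + (2.8)·(-2.2) + (0.8)·(2.8) + (1.8)·(-2.2) + (-2.2)·(-1.2)) / 4 = -14.2/4 = -3.55
  S[X_3,X_3] = ((2.8)·(2.8) + (-2.2)·(-2.2) + (2.8)·(2.8) + (-2.2)·(-2.2) + (-1.2)·(-1.2)) / 4 = 26.8/4 = 6.7

S is symmetric (S[j,i] = S[i,j]). Assembling:

S = [[3.8, 0.1, 4.1],
 [0.1, 6.7, -3.55],
 [4.1, -3.55, 6.7]]


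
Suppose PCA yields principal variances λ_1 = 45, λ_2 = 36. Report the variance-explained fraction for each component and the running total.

Step 1 — total variance = trace(Sigma) = Σ λ_i = 45 + 36 = 81.

Step 2 — fraction explained by component i = λ_i / Σ λ:
  PC1: 45/81 = 0.5556
  PC2: 36/81 = 0.4444

Step 3 — cumulative fraction after k components = (λ_1 + ... + λ_k) / Σ λ:
  k = 1: 45/81 = 0.5556
  k = 2: (45 + 36)/81 = 81/81 = 1

Summary (fraction, with percent):

explained: PC1 0.5556 (55.56%), PC2 0.4444 (44.44%);  cumulative: 0.5556, 1


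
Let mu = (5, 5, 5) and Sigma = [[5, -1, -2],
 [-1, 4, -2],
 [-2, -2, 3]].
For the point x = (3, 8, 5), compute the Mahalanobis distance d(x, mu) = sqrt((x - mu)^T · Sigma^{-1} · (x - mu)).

Step 1 — centre the observation: (x - mu) = (-2, 3, 0).

Step 2 — invert Sigma (cofactor / det for 3×3, or solve directly):
  Sigma^{-1} = [[0.6154, 0.5385, 0.7692],
 [0.5385, 0.8462, 0.9231],
 [0.7692, 0.9231, 1.4615]].

Step 3 — form the quadratic (x - mu)^T · Sigma^{-1} · (x - mu):
  Sigma^{-1} · (x - mu) = (0.3846, 1.4615, 1.2308).
  (x - mu)^T · [Sigma^{-1} · (x - mu)] = (-2)·(0.3846) + (3)·(1.4615) + (0)·(1.2308) = 3.6154.

Step 4 — take square root: d = √(3.6154) ≈ 1.9014.

d(x, mu) = √(3.6154) ≈ 1.9014


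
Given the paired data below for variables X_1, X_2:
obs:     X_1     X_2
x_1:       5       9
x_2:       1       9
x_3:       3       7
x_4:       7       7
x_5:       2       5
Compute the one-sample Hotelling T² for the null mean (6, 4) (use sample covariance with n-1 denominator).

Step 1 — sample mean vector:
  mean(X_1) = (5 + 1 + 3 + 7 + 2) / 5 = 18/5 = 3.6
  mean(X_2) = (9 + 9 + 7 + 7 + 5) / 5 = 37/5 = 7.4
  x̄ = (3.6, 7.4),  deviation x̄ - mu_0 = (3.6, 7.4) - (6, 4) = (-2.4, 3.4).

Step 2 — sample covariance matrix, S[i,j] = (1/(n-1)) · Σ_k (x_{k,i} - mean_i) · (x_{k,j} - mean_j), divisor n-1 = 4:
  S[X_1,X_1] = ((1.4)·(1.4) + (-2.6)·(-2.6) + (-0.6)·(-0.6) + (3.4)·(3.4) + (-1.6)·(-1.6)) / 4 = 23.2/4 = 5.8
  S[X_1,X_2] = ((1.4)·(1.6) + (-2.6)·(1.6) + (-0.6)·(-0.4) + (3.4)·(-0.4) + (-1.6)·(-2.4)) / 4 = 0.8/4 = 0.2
  S[X_2,X_2] = ((1.6)·(1.6) + (1.6)·(1.6) + (-0.4)·(-0.4) + (-0.4)·(-0.4) + (-2.4)·(-2.4)) / 4 = 11.2/4 = 2.8
  S = [[5.8, 0.2],
 [0.2, 2.8]].

Step 3 — invert S. det(S) = 5.8·2.8 - (0.2)² = 16.2.
  S^{-1} = (1/det) · [[d, -b], [-b, a]] = [[0.1728, -0.0123],
 [-0.0123, 0.358]].

Step 4 — quadratic form (x̄ - mu_0)^T · S^{-1} · (x̄ - mu_0):
  S^{-1} · (x̄ - mu_0) = (-0.4568, 1.2469),
  (x̄ - mu_0)^T · [...] = (-2.4)·(-0.4568) + (3.4)·(1.2469) = 5.3358.

Step 5 — scale by n: T² = 5 · 5.3358 = 26.679.

T² ≈ 26.679
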